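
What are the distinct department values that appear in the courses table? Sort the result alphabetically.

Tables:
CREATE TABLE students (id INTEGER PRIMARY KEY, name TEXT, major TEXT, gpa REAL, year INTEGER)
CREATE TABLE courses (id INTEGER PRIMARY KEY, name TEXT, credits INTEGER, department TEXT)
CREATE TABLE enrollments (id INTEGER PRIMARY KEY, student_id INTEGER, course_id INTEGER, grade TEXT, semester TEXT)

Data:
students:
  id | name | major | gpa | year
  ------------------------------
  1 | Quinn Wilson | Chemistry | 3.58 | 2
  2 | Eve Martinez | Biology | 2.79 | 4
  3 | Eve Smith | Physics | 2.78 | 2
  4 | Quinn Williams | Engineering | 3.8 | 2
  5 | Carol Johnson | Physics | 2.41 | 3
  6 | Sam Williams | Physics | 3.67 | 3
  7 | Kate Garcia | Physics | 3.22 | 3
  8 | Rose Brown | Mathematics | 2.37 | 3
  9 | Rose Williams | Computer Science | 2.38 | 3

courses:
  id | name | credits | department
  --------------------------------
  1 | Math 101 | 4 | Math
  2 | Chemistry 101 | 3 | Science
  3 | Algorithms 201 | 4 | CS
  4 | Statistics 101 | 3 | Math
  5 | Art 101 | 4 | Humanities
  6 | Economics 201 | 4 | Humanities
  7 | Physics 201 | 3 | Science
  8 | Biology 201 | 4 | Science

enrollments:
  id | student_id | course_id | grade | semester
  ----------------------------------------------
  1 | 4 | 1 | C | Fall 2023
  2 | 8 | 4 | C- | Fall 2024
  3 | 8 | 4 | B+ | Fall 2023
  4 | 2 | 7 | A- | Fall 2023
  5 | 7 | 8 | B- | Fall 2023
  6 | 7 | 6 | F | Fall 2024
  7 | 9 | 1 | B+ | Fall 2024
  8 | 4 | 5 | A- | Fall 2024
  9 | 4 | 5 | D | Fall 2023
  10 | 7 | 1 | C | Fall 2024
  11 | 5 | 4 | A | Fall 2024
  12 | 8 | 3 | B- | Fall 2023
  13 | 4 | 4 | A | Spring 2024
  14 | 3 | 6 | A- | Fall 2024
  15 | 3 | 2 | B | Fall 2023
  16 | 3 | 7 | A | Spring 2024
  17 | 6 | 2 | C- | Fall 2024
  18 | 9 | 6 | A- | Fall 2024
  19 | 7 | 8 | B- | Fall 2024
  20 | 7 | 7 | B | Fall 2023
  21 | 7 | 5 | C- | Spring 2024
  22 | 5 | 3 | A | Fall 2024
SELECT DISTINCT department FROM courses ORDER BY department

Execution result:
department
CS
Humanities
Math
Science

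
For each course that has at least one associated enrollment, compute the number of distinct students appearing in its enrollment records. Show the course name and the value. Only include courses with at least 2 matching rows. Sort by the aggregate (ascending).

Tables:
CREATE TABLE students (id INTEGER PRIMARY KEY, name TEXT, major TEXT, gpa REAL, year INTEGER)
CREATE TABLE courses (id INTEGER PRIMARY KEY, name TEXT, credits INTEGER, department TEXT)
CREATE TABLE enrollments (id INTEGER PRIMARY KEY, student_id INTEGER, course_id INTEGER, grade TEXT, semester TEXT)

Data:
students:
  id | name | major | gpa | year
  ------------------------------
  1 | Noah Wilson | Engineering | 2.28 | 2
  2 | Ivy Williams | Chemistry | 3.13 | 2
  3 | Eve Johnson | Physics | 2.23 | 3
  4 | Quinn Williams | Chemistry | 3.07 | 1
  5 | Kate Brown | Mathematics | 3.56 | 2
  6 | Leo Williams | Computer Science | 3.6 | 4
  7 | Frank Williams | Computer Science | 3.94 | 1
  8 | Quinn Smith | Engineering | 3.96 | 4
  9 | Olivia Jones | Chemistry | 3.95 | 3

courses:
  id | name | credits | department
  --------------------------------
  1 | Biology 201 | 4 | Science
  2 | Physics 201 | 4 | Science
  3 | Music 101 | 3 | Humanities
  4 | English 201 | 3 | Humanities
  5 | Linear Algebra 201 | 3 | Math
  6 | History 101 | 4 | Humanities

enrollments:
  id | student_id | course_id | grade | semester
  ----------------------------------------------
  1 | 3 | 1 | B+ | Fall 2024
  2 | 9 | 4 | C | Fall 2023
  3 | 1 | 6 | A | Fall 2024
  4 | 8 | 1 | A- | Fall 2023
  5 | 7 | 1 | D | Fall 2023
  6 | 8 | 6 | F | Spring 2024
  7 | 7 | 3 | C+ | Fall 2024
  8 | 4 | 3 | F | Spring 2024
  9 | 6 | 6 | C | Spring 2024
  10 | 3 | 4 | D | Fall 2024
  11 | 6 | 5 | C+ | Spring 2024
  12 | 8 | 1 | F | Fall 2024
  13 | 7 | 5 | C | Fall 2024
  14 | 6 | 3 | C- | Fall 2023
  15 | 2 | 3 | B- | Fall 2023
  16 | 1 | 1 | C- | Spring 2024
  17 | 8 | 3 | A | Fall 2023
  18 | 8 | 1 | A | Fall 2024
SELECT p.name, COUNT(DISTINCT c.student_id) AS distinct_student_count FROM enrollments c JOIN courses p ON c.course_id = p.id GROUP BY p.id, p.name HAVING COUNT(*) >= 2 ORDER BY distinct_student_count ASC

Execution result:
name | distinct_student_count
English 201 | 2
Linear Algebra 201 | 2
History 101 | 3
Biology 201 | 4
Music 101 | 5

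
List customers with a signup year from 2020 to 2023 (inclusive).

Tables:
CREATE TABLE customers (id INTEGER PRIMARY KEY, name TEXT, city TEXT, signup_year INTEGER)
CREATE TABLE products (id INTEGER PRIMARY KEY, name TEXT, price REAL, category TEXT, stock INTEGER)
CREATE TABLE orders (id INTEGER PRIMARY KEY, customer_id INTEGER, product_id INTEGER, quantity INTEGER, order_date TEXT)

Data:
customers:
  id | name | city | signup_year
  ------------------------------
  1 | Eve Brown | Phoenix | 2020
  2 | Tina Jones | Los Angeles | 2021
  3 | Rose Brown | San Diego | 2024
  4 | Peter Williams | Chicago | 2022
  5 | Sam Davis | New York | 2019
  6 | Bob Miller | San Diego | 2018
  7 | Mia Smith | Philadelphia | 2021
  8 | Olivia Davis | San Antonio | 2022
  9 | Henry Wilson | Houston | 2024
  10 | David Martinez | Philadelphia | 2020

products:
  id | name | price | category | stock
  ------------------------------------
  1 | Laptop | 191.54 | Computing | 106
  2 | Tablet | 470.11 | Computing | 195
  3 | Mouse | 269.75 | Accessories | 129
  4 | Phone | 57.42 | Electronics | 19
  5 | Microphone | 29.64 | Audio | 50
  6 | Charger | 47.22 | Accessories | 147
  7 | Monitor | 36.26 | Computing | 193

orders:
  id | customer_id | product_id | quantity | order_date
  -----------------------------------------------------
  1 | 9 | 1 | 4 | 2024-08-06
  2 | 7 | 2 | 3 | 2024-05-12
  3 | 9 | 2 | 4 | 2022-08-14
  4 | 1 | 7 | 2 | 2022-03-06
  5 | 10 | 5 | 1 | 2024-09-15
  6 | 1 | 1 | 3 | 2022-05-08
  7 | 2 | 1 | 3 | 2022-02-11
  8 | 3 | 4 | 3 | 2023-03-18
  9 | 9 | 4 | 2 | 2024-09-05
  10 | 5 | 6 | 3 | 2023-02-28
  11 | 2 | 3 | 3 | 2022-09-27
SELECT name, signup_year FROM customers WHERE signup_year BETWEEN 2020 AND 2023

Execution result:
name | signup_year
Eve Brown | 2020
Tina Jones | 2021
Peter Williams | 2022
Mia Smith | 2021
Olivia Davis | 2022
David Martinez | 2020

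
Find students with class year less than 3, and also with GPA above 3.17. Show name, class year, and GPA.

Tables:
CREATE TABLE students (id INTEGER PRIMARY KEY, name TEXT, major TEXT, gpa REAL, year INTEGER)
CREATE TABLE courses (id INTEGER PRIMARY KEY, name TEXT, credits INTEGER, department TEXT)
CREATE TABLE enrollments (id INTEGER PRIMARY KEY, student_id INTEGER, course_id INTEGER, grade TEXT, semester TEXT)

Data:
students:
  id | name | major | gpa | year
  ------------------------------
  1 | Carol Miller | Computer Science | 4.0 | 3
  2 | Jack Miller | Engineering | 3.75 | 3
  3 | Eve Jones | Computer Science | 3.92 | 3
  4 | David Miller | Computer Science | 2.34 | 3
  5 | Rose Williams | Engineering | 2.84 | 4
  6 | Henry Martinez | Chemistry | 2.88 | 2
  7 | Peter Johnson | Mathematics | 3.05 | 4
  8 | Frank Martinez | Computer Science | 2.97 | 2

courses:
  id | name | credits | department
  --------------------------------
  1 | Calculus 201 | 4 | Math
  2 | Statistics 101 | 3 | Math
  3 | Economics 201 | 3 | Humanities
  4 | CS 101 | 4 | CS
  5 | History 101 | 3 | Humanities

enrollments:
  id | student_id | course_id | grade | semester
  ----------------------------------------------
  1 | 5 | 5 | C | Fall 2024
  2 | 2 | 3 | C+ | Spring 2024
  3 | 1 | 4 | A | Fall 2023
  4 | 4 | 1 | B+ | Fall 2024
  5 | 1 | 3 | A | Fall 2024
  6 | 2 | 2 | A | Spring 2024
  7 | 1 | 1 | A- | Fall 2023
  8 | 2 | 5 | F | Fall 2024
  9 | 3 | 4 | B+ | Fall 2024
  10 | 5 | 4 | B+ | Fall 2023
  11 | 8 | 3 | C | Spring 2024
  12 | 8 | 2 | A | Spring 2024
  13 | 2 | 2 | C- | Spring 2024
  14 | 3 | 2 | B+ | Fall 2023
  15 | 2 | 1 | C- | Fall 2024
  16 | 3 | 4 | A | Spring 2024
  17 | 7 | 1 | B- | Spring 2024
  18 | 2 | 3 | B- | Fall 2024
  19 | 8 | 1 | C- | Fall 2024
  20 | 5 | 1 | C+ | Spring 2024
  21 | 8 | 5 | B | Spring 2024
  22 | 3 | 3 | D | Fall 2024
SELECT name, year, gpa FROM students WHERE year < 3 AND gpa > 3.17

Execution result:
(no rows)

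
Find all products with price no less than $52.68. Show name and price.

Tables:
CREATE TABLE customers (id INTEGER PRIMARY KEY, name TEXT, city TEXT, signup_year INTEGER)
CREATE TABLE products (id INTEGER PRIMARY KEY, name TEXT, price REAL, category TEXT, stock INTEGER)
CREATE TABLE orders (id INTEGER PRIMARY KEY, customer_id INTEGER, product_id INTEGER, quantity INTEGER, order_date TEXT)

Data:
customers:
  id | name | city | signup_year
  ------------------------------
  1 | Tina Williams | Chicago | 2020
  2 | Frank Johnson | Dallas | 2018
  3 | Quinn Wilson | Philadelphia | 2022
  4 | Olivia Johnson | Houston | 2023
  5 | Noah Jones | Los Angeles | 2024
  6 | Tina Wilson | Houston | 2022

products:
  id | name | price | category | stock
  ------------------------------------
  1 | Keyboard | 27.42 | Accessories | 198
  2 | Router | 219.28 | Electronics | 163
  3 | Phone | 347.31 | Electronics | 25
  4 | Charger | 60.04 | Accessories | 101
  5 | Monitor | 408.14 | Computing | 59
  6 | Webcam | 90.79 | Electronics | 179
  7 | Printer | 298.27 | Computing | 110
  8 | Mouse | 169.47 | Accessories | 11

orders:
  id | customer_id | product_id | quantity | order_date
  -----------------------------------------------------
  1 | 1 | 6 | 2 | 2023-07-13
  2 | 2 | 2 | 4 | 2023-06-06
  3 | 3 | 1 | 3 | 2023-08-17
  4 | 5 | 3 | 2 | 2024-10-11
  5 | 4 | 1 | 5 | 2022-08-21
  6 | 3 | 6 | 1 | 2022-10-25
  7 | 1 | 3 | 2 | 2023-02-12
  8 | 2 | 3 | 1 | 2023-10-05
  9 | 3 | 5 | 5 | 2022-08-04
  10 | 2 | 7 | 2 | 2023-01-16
SELECT name, price FROM products WHERE price >= 52.68

Execution result:
name | price
Router | 219.28
Phone | 347.31
Charger | 60.04
Monitor | 408.14
Webcam | 90.79
Printer | 298.27
Mouse | 169.47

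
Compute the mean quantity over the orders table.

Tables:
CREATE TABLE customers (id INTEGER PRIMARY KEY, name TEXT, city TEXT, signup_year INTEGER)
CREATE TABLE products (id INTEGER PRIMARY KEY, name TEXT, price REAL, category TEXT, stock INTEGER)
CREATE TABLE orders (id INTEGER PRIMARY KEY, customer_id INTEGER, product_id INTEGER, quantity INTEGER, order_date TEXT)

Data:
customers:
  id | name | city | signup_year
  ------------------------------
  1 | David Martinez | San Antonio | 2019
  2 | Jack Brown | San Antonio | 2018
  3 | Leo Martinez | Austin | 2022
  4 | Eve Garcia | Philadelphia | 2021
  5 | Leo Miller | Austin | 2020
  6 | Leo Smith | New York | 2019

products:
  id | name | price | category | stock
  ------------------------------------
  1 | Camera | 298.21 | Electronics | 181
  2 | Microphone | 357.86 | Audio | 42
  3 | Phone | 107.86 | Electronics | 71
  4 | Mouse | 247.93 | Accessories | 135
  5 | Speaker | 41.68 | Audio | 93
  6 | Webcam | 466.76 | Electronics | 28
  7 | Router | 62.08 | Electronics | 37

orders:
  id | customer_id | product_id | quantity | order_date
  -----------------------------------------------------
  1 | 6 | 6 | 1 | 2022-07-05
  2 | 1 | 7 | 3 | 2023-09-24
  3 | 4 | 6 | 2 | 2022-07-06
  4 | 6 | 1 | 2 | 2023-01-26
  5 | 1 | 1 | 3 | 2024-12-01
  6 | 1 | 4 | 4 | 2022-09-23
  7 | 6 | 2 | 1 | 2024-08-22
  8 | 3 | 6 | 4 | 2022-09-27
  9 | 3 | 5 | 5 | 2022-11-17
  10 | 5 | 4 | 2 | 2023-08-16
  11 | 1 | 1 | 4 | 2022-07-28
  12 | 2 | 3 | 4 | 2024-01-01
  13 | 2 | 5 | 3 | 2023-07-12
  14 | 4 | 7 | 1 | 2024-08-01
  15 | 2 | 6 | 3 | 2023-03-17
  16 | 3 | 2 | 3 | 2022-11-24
SELECT AVG(quantity) FROM orders

Execution result:
2.81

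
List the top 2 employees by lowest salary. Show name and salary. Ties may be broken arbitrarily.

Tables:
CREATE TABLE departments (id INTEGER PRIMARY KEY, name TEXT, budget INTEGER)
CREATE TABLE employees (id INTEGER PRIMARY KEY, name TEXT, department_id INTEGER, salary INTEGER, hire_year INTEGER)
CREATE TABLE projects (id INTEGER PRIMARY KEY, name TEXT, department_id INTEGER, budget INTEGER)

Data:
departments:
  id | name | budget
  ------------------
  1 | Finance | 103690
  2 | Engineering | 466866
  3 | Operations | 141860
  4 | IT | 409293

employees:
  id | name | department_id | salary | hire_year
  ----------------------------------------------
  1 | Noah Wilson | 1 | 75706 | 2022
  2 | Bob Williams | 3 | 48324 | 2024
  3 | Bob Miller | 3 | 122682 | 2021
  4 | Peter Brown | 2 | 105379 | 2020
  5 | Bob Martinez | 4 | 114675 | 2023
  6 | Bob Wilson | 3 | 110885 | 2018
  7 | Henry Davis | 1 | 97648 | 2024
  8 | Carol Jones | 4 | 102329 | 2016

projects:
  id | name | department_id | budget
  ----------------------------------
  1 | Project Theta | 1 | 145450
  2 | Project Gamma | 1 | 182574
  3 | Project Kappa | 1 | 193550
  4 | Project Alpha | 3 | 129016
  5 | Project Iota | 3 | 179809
SELECT name, salary FROM employees ORDER BY salary ASC LIMIT 2

Execution result:
name | salary
Bob Williams | 48324
Noah Wilson | 75706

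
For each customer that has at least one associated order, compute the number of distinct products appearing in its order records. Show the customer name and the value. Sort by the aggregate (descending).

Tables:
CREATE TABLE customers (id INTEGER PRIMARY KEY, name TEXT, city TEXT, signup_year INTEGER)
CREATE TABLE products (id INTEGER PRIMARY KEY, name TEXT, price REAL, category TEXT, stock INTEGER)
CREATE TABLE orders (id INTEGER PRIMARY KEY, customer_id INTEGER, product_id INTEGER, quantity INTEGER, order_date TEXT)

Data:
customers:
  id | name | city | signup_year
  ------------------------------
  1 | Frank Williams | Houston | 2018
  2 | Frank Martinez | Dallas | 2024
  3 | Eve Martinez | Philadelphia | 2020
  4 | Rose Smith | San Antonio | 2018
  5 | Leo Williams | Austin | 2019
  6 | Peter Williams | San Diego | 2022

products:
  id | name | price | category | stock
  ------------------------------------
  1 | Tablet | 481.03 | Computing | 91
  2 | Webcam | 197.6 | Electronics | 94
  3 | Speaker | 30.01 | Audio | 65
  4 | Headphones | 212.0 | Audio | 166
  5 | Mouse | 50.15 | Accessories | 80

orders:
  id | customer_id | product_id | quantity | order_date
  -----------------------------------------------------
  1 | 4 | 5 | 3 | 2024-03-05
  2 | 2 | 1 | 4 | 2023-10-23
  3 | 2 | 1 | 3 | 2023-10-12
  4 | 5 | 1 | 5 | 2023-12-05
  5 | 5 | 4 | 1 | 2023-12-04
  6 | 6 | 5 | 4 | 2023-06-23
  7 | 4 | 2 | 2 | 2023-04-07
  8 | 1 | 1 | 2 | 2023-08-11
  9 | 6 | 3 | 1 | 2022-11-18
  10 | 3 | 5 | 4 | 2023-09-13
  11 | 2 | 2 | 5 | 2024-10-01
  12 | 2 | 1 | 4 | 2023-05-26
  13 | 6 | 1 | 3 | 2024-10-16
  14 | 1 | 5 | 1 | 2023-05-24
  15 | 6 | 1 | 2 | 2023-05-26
SELECT p.name, COUNT(DISTINCT c.product_id) AS distinct_product_count FROM orders c JOIN customers p ON c.customer_id = p.id GROUP BY p.id, p.name ORDER BY distinct_product_count DESC

Execution result:
name | distinct_product_count
Peter Williams | 3
Frank Williams | 2
Frank Martinez | 2
Rose Smith | 2
Leo Williams | 2
Eve Martinez | 1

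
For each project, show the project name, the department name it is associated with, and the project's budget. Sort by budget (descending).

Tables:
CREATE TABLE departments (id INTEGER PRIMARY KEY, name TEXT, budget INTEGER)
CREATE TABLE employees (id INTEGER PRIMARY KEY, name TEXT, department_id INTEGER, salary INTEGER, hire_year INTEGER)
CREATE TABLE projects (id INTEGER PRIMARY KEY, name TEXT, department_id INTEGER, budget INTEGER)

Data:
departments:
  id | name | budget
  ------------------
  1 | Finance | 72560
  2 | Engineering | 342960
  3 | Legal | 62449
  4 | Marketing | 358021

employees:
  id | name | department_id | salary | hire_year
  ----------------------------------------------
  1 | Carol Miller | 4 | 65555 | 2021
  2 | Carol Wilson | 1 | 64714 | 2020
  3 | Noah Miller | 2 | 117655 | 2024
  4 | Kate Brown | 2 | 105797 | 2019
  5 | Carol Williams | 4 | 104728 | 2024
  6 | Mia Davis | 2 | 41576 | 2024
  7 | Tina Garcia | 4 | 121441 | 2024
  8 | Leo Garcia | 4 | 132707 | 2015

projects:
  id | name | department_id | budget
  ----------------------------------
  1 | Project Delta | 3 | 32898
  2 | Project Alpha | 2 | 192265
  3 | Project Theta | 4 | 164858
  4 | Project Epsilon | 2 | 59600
SELECT c.name, p.name AS department, c.budget FROM projects c JOIN departments p ON c.department_id = p.id ORDER BY c.budget DESC

Execution result:
name | department | budget
Project Alpha | Engineering | 192265
Project Theta | Marketing | 164858
Project Epsilon | Engineering | 59600
Project Delta | Legal | 32898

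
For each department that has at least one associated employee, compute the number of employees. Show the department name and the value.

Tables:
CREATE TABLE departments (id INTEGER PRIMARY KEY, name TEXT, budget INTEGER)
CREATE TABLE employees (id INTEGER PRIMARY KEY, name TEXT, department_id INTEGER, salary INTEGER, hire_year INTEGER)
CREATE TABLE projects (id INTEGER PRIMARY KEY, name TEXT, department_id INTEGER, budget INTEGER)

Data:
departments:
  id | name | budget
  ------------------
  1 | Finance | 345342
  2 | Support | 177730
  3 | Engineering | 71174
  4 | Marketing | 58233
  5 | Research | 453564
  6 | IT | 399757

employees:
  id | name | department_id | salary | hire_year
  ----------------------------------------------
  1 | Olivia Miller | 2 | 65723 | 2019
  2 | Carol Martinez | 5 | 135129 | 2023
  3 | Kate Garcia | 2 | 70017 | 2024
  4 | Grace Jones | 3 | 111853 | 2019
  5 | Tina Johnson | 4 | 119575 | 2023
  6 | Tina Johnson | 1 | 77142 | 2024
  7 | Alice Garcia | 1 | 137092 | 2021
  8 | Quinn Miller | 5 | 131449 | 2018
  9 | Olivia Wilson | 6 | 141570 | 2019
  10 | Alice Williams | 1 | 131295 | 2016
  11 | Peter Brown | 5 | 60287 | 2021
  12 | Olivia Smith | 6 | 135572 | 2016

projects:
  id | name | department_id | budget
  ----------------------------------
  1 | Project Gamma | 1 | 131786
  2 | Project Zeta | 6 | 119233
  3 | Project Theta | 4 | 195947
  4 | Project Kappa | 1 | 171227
SELECT p.name, COUNT(*) AS n FROM employees c JOIN departments p ON c.department_id = p.id GROUP BY p.id, p.name

Execution result:
name | n
Finance | 3
Support | 2
Engineering | 1
Marketing | 1
Research | 3
IT | 2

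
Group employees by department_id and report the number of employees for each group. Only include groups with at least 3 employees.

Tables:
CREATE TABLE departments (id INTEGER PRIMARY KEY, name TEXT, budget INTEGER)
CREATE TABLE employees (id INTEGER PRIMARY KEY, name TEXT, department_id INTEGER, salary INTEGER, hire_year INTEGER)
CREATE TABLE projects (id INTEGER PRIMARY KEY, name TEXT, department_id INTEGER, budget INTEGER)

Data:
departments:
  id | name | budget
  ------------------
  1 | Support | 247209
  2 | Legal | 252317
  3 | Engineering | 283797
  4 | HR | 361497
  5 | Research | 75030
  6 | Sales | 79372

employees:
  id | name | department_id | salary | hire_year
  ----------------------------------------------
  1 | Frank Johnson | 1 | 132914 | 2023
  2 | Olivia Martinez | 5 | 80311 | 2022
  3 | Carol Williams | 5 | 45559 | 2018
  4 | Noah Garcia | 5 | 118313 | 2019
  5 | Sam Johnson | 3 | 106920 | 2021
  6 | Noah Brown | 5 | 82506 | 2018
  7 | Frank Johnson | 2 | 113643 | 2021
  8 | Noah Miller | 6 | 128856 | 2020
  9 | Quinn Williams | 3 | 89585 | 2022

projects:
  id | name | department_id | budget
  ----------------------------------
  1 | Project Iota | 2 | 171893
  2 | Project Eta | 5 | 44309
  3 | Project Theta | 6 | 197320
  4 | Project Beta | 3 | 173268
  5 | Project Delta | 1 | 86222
SELECT department_id, COUNT(*) AS n FROM employees GROUP BY department_id HAVING COUNT(*) >= 3

Execution result:
department_id | n
5 | 4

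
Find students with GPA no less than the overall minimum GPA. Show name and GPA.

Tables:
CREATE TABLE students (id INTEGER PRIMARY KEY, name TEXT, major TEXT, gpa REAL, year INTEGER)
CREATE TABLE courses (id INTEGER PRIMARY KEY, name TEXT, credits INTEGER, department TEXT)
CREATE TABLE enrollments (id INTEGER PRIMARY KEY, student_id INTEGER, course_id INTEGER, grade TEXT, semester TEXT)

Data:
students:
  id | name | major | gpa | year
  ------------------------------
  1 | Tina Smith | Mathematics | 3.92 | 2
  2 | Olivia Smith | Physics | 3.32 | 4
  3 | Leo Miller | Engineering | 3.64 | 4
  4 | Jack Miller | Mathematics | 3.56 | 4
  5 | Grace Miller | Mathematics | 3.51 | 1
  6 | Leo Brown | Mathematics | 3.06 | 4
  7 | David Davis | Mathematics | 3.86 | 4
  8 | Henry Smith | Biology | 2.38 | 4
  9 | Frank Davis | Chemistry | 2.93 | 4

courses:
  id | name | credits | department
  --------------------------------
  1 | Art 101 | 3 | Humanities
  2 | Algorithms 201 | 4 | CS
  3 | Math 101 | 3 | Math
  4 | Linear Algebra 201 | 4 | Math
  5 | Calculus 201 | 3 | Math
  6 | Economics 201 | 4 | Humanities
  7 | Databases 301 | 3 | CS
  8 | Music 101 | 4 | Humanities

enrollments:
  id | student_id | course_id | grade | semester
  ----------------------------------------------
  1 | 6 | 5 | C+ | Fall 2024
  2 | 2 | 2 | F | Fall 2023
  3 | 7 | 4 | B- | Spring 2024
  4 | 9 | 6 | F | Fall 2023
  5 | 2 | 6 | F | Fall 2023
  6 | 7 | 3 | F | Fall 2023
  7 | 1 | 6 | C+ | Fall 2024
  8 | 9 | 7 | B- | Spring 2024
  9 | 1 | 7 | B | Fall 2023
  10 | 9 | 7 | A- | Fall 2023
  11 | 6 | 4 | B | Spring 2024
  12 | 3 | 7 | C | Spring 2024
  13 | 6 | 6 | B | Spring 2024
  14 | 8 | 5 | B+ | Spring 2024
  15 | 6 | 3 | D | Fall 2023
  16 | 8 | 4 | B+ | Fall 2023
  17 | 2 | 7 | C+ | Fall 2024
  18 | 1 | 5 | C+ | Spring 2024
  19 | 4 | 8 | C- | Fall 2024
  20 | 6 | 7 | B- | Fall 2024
SELECT name, gpa FROM students WHERE gpa >= (SELECT MIN(gpa) FROM students)

Execution result:
name | gpa
Tina Smith | 3.92
Olivia Smith | 3.32
Leo Miller | 3.64
Jack Miller | 3.56
Grace Miller | 3.51
Leo Brown | 3.06
David Davis | 3.86
Henry Smith | 2.38
Frank Davis | 2.93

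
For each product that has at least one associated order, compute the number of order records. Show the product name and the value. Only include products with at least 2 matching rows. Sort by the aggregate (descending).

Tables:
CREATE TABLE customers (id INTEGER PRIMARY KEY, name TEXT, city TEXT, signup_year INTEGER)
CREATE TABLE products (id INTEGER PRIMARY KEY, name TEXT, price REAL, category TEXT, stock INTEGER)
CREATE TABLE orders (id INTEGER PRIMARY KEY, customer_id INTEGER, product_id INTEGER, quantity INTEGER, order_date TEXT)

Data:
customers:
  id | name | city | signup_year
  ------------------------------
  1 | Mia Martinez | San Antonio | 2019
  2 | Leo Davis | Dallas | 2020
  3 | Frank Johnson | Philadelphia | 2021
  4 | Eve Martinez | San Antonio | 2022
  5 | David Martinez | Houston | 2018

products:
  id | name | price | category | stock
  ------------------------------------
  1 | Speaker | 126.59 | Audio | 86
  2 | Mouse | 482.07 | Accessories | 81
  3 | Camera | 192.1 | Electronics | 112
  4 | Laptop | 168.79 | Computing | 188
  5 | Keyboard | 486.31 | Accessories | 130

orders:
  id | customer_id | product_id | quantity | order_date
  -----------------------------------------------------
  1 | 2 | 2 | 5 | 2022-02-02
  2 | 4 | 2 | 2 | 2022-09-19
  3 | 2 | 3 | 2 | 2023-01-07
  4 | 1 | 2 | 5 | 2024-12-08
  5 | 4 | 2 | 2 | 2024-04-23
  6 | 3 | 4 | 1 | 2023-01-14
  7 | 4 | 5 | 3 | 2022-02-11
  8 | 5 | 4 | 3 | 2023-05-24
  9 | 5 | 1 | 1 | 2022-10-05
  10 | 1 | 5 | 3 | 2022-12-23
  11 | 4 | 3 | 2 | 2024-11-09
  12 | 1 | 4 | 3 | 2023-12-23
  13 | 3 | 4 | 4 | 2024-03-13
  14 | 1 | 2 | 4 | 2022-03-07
SELECT p.name, COUNT(*) AS n FROM orders c JOIN products p ON c.product_id = p.id GROUP BY p.id, p.name HAVING COUNT(*) >= 2 ORDER BY n DESC

Execution result:
name | n
Mouse | 5
Laptop | 4
Camera | 2
Keyboard | 2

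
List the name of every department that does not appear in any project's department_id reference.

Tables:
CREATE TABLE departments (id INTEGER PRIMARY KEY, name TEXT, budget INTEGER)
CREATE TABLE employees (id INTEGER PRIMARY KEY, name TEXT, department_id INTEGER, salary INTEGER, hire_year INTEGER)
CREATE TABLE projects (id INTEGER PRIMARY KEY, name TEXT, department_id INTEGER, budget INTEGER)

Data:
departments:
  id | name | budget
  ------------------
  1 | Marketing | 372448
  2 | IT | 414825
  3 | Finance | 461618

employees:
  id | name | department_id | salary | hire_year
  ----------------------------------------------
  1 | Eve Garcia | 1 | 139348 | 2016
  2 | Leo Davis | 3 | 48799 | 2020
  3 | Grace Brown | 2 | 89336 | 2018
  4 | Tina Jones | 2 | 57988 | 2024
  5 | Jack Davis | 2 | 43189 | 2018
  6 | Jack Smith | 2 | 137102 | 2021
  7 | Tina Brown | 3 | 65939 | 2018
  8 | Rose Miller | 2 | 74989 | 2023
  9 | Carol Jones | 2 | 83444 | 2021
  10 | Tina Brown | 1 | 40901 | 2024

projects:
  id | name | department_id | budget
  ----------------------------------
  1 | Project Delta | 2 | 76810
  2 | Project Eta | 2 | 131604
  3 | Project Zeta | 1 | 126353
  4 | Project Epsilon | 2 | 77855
SELECT p.name FROM departments p LEFT JOIN projects c ON c.department_id = p.id WHERE c.id IS NULL

Execution result:
Finance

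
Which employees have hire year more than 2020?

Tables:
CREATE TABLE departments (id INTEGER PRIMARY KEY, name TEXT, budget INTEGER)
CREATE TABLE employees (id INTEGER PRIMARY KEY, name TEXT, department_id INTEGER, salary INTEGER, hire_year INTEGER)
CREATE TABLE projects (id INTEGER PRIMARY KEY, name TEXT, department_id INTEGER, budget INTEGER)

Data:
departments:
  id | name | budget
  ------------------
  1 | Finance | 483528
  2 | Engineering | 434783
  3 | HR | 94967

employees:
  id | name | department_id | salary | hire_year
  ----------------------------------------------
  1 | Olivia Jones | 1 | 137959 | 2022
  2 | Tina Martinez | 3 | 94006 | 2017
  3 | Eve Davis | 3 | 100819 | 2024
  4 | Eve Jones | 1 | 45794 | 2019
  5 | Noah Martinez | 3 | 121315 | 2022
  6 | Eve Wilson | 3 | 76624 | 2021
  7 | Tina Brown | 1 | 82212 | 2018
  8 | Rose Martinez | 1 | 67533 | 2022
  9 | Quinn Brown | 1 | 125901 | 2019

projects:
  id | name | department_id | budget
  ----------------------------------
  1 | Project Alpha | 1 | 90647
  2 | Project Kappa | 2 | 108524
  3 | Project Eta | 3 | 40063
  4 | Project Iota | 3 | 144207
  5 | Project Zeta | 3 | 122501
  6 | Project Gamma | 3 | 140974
SELECT name, hire_year FROM employees WHERE hire_year > 2020

Execution result:
name | hire_year
Olivia Jones | 2022
Eve Davis | 2024
Noah Martinez | 2022
Eve Wilson | 2021
Rose Martinez | 2022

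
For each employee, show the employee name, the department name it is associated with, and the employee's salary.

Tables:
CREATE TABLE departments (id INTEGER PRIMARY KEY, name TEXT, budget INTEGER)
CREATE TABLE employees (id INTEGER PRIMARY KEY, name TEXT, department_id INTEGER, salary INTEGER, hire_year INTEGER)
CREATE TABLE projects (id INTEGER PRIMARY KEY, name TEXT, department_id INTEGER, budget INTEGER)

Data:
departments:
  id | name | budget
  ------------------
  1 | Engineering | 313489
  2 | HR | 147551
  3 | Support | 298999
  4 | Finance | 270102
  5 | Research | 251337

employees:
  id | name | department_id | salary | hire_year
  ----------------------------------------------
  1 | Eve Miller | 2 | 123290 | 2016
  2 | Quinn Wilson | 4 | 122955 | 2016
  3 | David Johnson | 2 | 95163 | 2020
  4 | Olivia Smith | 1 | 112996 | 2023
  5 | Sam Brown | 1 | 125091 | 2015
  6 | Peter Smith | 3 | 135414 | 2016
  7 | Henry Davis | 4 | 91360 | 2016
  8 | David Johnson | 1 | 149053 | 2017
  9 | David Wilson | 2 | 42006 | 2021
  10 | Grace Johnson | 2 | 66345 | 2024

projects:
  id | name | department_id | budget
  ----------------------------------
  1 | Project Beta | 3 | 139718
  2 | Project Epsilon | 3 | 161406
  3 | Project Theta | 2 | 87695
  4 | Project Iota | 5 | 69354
SELECT c.name, p.name AS department, c.salary FROM employees c JOIN departments p ON c.department_id = p.id

Execution result:
name | department | salary
Eve Miller | HR | 123290
Quinn Wilson | Finance | 122955
David Johnson | HR | 95163
Olivia Smith | Engineering | 112996
Sam Brown | Engineering | 125091
Peter Smith | Support | 135414
Henry Davis | Finance | 91360
David Johnson | Engineering | 149053
David Wilson | HR | 42006
Grace Johnson | HR | 66345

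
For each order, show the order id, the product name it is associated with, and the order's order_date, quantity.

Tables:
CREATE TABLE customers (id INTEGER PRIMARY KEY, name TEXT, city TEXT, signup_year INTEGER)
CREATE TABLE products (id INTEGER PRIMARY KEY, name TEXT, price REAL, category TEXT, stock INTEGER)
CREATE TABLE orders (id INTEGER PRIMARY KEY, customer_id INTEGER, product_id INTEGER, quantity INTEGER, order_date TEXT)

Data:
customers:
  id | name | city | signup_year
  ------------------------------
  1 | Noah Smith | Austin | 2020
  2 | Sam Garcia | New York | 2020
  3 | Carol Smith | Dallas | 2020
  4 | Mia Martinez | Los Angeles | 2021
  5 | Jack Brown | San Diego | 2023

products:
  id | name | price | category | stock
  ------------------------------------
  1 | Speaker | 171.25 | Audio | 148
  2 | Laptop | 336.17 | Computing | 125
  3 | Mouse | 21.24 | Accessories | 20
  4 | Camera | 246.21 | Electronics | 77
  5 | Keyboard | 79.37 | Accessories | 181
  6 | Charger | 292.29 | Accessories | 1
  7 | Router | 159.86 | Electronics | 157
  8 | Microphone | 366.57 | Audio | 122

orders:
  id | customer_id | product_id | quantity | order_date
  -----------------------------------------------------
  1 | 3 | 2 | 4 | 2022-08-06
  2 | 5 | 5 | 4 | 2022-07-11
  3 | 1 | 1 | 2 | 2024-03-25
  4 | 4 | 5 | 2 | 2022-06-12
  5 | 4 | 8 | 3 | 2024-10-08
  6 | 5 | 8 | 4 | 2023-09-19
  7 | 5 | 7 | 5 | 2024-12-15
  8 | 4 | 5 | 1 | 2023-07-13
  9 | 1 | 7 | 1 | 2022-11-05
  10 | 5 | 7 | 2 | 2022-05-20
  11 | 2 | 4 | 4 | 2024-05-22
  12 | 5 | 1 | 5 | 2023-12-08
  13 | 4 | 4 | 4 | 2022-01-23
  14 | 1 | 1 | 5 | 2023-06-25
SELECT c.id, p.name AS product, c.order_date, c.quantity FROM orders c JOIN products p ON c.product_id = p.id

Execution result:
id | product | order_date | quantity
1 | Laptop | 2022-08-06 | 4
2 | Keyboard | 2022-07-11 | 4
3 | Speaker | 2024-03-25 | 2
4 | Keyboard | 2022-06-12 | 2
5 | Microphone | 2024-10-08 | 3
6 | Microphone | 2023-09-19 | 4
7 | Router | 2024-12-15 | 5
8 | Keyboard | 2023-07-13 | 1
9 | Router | 2022-11-05 | 1
10 | Router | 2022-05-20 | 2
11 | Camera | 2024-05-22 | 4
12 | Speaker | 2023-12-08 | 5
13 | Camera | 2022-01-23 | 4
14 | Speaker | 2023-06-25 | 5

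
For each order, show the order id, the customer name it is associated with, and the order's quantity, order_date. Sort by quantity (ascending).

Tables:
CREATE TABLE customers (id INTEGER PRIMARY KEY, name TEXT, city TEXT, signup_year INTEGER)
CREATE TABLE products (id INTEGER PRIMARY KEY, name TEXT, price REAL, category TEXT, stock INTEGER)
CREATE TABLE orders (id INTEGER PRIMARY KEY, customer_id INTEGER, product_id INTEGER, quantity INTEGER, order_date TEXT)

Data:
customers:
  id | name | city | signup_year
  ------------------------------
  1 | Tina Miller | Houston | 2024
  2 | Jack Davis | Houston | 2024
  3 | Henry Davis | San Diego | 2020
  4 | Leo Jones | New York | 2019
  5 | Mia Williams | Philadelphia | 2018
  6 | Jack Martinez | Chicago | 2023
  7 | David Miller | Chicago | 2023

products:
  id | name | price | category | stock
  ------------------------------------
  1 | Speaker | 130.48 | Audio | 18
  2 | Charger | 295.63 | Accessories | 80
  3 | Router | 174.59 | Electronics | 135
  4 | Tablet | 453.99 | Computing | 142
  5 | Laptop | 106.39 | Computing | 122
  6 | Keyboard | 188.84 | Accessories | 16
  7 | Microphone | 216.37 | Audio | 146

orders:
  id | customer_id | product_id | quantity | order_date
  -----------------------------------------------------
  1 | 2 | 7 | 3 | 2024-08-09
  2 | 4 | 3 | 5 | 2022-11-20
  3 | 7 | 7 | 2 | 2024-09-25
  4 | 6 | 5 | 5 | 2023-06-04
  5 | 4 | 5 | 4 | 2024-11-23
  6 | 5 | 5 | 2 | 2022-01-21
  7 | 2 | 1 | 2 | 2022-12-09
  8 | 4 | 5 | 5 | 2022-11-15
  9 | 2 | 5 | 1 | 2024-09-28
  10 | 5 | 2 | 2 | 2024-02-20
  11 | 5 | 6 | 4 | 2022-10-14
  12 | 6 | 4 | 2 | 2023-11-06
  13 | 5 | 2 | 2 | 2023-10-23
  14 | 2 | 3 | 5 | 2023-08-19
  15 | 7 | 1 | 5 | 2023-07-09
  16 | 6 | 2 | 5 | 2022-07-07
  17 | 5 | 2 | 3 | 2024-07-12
SELECT c.id, p.name AS customer, c.quantity, c.order_date FROM orders c JOIN customers p ON c.customer_id = p.id ORDER BY c.quantity ASC

Execution result:
id | customer | quantity | order_date
9 | Jack Davis | 1 | 2024-09-28
3 | David Miller | 2 | 2024-09-25
6 | Mia Williams | 2 | 2022-01-21
7 | Jack Davis | 2 | 2022-12-09
10 | Mia Williams | 2 | 2024-02-20
12 | Jack Martinez | 2 | 2023-11-06
13 | Mia Williams | 2 | 2023-10-23
1 | Jack Davis | 3 | 2024-08-09
17 | Mia Williams | 3 | 2024-07-12
5 | Leo Jones | 4 | 2024-11-23
11 | Mia Williams | 4 | 2022-10-14
2 | Leo Jones | 5 | 2022-11-20
4 | Jack Martinez | 5 | 2023-06-04
8 | Leo Jones | 5 | 2022-11-15
14 | Jack Davis | 5 | 2023-08-19
15 | David Miller | 5 | 2023-07-09
16 | Jack Martinez | 5 | 2022-07-07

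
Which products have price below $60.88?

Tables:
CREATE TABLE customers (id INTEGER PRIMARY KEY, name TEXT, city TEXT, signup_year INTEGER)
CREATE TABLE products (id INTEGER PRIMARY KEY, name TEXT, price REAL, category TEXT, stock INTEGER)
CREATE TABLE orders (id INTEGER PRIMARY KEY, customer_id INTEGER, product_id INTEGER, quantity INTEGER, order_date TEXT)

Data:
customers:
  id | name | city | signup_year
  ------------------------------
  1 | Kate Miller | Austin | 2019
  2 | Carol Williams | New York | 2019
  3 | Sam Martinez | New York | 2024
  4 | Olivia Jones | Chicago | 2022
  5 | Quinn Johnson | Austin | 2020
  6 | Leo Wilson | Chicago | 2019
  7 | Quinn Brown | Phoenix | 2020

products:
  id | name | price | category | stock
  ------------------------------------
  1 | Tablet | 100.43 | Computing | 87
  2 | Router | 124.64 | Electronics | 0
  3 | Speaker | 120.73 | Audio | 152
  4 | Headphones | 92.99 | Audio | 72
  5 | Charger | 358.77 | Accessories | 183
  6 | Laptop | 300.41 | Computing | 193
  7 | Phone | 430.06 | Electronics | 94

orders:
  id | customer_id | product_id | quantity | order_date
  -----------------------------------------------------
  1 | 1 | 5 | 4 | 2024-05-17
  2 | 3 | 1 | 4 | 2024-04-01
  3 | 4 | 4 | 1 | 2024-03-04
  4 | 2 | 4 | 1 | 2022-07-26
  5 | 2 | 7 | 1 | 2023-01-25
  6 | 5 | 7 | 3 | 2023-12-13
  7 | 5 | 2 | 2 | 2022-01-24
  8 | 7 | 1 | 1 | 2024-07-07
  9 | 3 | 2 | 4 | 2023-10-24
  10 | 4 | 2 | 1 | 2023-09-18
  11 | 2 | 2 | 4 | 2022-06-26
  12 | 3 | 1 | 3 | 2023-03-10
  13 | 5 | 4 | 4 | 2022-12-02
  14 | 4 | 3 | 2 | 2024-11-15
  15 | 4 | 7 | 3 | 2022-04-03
SELECT name, price FROM products WHERE price < 60.88

Execution result:
(no rows)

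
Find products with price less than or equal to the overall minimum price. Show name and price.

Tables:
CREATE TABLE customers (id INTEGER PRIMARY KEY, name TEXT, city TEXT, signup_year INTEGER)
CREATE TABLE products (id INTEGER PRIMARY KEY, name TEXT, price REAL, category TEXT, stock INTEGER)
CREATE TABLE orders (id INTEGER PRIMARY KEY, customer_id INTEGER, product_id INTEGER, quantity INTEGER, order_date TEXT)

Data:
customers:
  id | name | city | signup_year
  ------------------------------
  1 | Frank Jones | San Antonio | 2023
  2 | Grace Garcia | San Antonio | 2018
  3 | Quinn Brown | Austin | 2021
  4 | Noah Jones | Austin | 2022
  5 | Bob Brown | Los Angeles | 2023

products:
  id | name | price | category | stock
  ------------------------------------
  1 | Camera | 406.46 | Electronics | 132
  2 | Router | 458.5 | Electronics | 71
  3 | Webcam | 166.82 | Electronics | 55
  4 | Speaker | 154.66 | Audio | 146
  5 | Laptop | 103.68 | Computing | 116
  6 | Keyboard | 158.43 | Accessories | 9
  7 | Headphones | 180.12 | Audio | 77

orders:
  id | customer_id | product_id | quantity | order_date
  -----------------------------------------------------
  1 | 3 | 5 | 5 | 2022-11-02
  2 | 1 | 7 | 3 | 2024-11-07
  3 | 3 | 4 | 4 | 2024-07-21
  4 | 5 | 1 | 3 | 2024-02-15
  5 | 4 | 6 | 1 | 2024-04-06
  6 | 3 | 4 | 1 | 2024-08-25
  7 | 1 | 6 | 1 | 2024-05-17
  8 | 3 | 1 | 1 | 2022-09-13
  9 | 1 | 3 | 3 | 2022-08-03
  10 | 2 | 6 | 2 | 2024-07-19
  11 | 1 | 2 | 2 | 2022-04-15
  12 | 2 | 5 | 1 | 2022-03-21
SELECT name, price FROM products WHERE price <= (SELECT MIN(price) FROM products)

Execution result:
name | price
Laptop | 103.68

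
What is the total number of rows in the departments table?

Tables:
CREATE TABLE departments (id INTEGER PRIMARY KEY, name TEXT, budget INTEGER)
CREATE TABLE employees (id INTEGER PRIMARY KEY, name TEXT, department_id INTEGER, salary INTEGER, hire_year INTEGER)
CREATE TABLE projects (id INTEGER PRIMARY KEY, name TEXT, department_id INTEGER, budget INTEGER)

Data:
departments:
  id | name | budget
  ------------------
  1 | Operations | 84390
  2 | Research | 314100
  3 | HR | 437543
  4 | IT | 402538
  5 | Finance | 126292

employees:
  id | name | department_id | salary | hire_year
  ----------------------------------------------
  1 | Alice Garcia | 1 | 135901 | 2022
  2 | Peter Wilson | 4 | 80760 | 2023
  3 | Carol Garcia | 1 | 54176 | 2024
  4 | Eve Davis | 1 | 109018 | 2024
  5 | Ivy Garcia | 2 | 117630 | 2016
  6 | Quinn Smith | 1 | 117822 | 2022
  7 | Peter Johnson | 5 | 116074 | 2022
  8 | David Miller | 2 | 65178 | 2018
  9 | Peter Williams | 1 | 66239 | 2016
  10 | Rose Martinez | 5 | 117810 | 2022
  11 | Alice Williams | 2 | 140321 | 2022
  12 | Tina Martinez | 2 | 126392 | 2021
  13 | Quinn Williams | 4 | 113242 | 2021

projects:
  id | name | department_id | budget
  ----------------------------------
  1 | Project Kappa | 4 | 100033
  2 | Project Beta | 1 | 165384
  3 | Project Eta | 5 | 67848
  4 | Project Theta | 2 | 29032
SELECT COUNT(*) FROM departments

Execution result:
5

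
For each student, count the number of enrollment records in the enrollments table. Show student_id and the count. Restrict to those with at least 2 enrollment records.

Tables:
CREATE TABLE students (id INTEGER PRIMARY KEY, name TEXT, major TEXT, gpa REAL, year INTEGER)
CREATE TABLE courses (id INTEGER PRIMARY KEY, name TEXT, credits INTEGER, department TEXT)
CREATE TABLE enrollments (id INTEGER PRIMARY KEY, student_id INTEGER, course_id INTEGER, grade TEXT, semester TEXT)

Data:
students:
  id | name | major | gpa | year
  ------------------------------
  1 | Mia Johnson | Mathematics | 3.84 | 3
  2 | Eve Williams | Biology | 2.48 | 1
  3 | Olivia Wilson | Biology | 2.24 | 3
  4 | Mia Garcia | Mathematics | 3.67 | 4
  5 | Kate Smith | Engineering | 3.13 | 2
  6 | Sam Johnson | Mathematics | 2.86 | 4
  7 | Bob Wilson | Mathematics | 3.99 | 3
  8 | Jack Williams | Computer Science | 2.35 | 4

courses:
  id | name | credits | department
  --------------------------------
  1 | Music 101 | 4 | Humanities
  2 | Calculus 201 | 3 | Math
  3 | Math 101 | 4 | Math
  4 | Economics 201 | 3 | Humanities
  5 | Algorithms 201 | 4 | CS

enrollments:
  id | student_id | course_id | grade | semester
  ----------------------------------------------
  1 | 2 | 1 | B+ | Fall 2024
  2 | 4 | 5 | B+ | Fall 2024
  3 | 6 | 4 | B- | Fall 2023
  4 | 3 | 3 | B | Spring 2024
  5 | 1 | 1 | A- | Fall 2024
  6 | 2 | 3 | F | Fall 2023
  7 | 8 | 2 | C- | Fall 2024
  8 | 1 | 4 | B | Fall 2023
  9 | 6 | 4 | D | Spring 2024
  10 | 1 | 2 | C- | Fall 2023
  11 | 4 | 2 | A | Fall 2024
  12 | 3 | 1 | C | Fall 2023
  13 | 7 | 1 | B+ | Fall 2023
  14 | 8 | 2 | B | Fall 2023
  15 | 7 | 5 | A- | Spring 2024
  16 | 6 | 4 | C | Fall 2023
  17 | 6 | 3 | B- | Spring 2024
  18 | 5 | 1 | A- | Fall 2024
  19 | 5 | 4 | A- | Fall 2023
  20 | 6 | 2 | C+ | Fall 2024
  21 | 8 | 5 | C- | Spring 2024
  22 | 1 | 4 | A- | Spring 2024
SELECT student_id, COUNT(*) AS enrollment_count FROM enrollments GROUP BY student_id HAVING COUNT(*) >= 2

Execution result:
student_id | enrollment_count
1 | 4
2 | 2
3 | 2
4 | 2
5 | 2
6 | 5
7 | 2
8 | 3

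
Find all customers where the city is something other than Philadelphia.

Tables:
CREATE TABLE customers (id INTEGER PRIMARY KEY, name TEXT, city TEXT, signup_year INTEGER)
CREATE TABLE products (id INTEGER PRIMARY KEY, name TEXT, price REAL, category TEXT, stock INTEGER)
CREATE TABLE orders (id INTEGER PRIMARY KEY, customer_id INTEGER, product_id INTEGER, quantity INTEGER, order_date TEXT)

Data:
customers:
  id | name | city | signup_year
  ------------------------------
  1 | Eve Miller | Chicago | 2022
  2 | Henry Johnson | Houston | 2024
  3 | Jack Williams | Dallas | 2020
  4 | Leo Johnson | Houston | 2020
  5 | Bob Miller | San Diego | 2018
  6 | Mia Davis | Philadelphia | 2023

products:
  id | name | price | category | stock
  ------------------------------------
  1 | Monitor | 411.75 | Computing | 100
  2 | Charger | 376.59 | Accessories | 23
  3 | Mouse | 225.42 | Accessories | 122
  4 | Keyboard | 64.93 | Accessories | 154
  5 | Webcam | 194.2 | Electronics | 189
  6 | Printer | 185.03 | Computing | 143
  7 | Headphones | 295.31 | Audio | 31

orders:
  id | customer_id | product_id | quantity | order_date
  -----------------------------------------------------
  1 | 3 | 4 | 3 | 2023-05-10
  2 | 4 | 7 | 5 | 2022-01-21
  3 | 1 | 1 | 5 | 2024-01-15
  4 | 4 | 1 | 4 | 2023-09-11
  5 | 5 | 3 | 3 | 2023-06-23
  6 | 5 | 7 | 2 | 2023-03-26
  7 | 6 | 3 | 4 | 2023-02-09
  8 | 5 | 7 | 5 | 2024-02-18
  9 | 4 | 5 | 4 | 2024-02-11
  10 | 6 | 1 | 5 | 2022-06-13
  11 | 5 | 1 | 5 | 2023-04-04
SELECT name, city FROM customers WHERE city <> 'Philadelphia'

Execution result:
name | city
Eve Miller | Chicago
Henry Johnson | Houston
Jack Williams | Dallas
Leo Johnson | Houston
Bob Miller | San Diego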